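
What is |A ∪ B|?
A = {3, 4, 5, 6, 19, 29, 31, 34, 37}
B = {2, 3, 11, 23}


Set A = {3, 4, 5, 6, 19, 29, 31, 34, 37}, |A| = 9
Set B = {2, 3, 11, 23}, |B| = 4
A ∩ B = {3}, |A ∩ B| = 1
|A ∪ B| = |A| + |B| - |A ∩ B| = 9 + 4 - 1 = 12

12


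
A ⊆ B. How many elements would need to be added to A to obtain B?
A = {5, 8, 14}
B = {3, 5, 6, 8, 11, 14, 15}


Set A = {5, 8, 14}, |A| = 3
Set B = {3, 5, 6, 8, 11, 14, 15}, |B| = 7
Since A ⊆ B: B \ A = {3, 6, 11, 15}
|B| - |A| = 7 - 3 = 4

4


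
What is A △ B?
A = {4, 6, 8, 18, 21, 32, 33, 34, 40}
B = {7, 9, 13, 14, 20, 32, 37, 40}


Set A = {4, 6, 8, 18, 21, 32, 33, 34, 40}
Set B = {7, 9, 13, 14, 20, 32, 37, 40}
A △ B = (A \ B) ∪ (B \ A)
Elements in A but not B: {4, 6, 8, 18, 21, 33, 34}
Elements in B but not A: {7, 9, 13, 14, 20, 37}
A △ B = {4, 6, 7, 8, 9, 13, 14, 18, 20, 21, 33, 34, 37}

{4, 6, 7, 8, 9, 13, 14, 18, 20, 21, 33, 34, 37}


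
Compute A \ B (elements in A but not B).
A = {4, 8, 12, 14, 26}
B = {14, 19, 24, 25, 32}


Set A = {4, 8, 12, 14, 26}
Set B = {14, 19, 24, 25, 32}
A \ B includes elements in A that are not in B.
Check each element of A:
4 (not in B, keep), 8 (not in B, keep), 12 (not in B, keep), 14 (in B, remove), 26 (not in B, keep)
A \ B = {4, 8, 12, 26}

{4, 8, 12, 26}


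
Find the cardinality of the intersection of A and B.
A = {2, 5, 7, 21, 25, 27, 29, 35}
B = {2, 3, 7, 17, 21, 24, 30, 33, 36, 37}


Set A = {2, 5, 7, 21, 25, 27, 29, 35}
Set B = {2, 3, 7, 17, 21, 24, 30, 33, 36, 37}
A ∩ B = {2, 7, 21}
|A ∩ B| = 3

3


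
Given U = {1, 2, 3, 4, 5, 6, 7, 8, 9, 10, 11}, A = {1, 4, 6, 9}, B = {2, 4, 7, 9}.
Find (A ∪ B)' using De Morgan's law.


U = {1, 2, 3, 4, 5, 6, 7, 8, 9, 10, 11}
A = {1, 4, 6, 9}, B = {2, 4, 7, 9}
A ∪ B = {1, 2, 4, 6, 7, 9}
(A ∪ B)' = U \ (A ∪ B) = {3, 5, 8, 10, 11}
Verification via A' ∩ B': A' = {2, 3, 5, 7, 8, 10, 11}, B' = {1, 3, 5, 6, 8, 10, 11}
A' ∩ B' = {3, 5, 8, 10, 11} ✓

{3, 5, 8, 10, 11}


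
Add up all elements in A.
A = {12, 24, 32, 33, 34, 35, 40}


Set A = {12, 24, 32, 33, 34, 35, 40}
Sum = 12 + 24 + 32 + 33 + 34 + 35 + 40 = 210

210


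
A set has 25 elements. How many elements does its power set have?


The set has 25 elements.
The power set contains all possible subsets.
|P(A)| = 2^|A| = 2^25 = 33554432

33554432


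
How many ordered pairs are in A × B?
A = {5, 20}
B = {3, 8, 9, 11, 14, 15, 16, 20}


Set A = {5, 20} has 2 elements.
Set B = {3, 8, 9, 11, 14, 15, 16, 20} has 8 elements.
|A × B| = |A| × |B| = 2 × 8 = 16

16


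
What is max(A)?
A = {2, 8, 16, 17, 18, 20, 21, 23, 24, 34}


Set A = {2, 8, 16, 17, 18, 20, 21, 23, 24, 34}
Elements in ascending order: 2, 8, 16, 17, 18, 20, 21, 23, 24, 34
The largest element is 34.

34


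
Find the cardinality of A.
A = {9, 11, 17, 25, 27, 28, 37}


Set A = {9, 11, 17, 25, 27, 28, 37}
Listing elements: 9, 11, 17, 25, 27, 28, 37
Counting: 7 elements
|A| = 7

7


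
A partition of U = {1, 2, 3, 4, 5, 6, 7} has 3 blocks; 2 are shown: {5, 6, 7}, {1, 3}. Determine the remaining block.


U = {1, 2, 3, 4, 5, 6, 7}
Shown blocks: {5, 6, 7}, {1, 3}
A partition's blocks are pairwise disjoint and cover U, so the missing block = U \ (union of shown blocks).
Union of shown blocks: {1, 3, 5, 6, 7}
Missing block = U \ (union) = {2, 4}

{2, 4}


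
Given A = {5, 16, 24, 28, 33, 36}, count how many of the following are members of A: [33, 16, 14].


Set A = {5, 16, 24, 28, 33, 36}
Candidates: [33, 16, 14]
Check each candidate:
33 ∈ A, 16 ∈ A, 14 ∉ A
Count of candidates in A: 2

2


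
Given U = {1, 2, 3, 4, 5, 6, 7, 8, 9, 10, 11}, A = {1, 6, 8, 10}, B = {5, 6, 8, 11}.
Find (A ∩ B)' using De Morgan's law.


U = {1, 2, 3, 4, 5, 6, 7, 8, 9, 10, 11}
A = {1, 6, 8, 10}, B = {5, 6, 8, 11}
A ∩ B = {6, 8}
(A ∩ B)' = U \ (A ∩ B) = {1, 2, 3, 4, 5, 7, 9, 10, 11}
Verification via A' ∪ B': A' = {2, 3, 4, 5, 7, 9, 11}, B' = {1, 2, 3, 4, 7, 9, 10}
A' ∪ B' = {1, 2, 3, 4, 5, 7, 9, 10, 11} ✓

{1, 2, 3, 4, 5, 7, 9, 10, 11}


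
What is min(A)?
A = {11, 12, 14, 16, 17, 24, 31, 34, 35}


Set A = {11, 12, 14, 16, 17, 24, 31, 34, 35}
Elements in ascending order: 11, 12, 14, 16, 17, 24, 31, 34, 35
The smallest element is 11.

11


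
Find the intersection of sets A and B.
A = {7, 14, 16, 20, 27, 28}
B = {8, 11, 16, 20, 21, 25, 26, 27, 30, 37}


Set A = {7, 14, 16, 20, 27, 28}
Set B = {8, 11, 16, 20, 21, 25, 26, 27, 30, 37}
A ∩ B includes only elements in both sets.
Check each element of A against B:
7 ✗, 14 ✗, 16 ✓, 20 ✓, 27 ✓, 28 ✗
A ∩ B = {16, 20, 27}

{16, 20, 27}


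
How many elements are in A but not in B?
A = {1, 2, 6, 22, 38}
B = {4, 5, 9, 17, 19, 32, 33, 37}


Set A = {1, 2, 6, 22, 38}
Set B = {4, 5, 9, 17, 19, 32, 33, 37}
A \ B = {1, 2, 6, 22, 38}
|A \ B| = 5

5


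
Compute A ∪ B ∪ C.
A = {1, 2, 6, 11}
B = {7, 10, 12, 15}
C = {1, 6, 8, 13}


Set A = {1, 2, 6, 11}
Set B = {7, 10, 12, 15}
Set C = {1, 6, 8, 13}
First, A ∪ B = {1, 2, 6, 7, 10, 11, 12, 15}
Then, (A ∪ B) ∪ C = {1, 2, 6, 7, 8, 10, 11, 12, 13, 15}

{1, 2, 6, 7, 8, 10, 11, 12, 13, 15}


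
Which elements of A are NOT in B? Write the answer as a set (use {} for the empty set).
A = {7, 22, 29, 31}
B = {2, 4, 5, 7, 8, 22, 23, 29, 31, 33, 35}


Set A = {7, 22, 29, 31}
Set B = {2, 4, 5, 7, 8, 22, 23, 29, 31, 33, 35}
Check each element of A against B:
7 ∈ B, 22 ∈ B, 29 ∈ B, 31 ∈ B
Elements of A not in B: {}

{}


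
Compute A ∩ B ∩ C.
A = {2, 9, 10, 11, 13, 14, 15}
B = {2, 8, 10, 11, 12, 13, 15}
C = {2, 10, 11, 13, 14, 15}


Set A = {2, 9, 10, 11, 13, 14, 15}
Set B = {2, 8, 10, 11, 12, 13, 15}
Set C = {2, 10, 11, 13, 14, 15}
First, A ∩ B = {2, 10, 11, 13, 15}
Then, (A ∩ B) ∩ C = {2, 10, 11, 13, 15}

{2, 10, 11, 13, 15}


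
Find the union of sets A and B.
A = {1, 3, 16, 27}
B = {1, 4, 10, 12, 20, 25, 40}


Set A = {1, 3, 16, 27}
Set B = {1, 4, 10, 12, 20, 25, 40}
A ∪ B includes all elements in either set.
Elements from A: {1, 3, 16, 27}
Elements from B not already included: {4, 10, 12, 20, 25, 40}
A ∪ B = {1, 3, 4, 10, 12, 16, 20, 25, 27, 40}

{1, 3, 4, 10, 12, 16, 20, 25, 27, 40}


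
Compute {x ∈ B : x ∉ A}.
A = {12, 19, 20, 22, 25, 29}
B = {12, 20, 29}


Set A = {12, 19, 20, 22, 25, 29}
Set B = {12, 20, 29}
Check each element of B against A:
12 ∈ A, 20 ∈ A, 29 ∈ A
Elements of B not in A: {}

{}


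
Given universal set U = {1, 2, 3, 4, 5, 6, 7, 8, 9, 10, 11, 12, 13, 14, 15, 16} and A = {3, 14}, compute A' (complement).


Universal set U = {1, 2, 3, 4, 5, 6, 7, 8, 9, 10, 11, 12, 13, 14, 15, 16}
Set A = {3, 14}
A' = U \ A = elements in U but not in A
Checking each element of U:
1 (not in A, include), 2 (not in A, include), 3 (in A, exclude), 4 (not in A, include), 5 (not in A, include), 6 (not in A, include), 7 (not in A, include), 8 (not in A, include), 9 (not in A, include), 10 (not in A, include), 11 (not in A, include), 12 (not in A, include), 13 (not in A, include), 14 (in A, exclude), 15 (not in A, include), 16 (not in A, include)
A' = {1, 2, 4, 5, 6, 7, 8, 9, 10, 11, 12, 13, 15, 16}

{1, 2, 4, 5, 6, 7, 8, 9, 10, 11, 12, 13, 15, 16}


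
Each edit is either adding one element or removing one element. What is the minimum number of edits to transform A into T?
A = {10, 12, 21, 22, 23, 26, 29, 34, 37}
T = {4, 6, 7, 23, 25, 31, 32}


Set A = {10, 12, 21, 22, 23, 26, 29, 34, 37}
Set T = {4, 6, 7, 23, 25, 31, 32}
Elements to remove from A (in A, not in T): {10, 12, 21, 22, 26, 29, 34, 37} → 8 removals
Elements to add to A (in T, not in A): {4, 6, 7, 25, 31, 32} → 6 additions
Total edits = 8 + 6 = 14

14


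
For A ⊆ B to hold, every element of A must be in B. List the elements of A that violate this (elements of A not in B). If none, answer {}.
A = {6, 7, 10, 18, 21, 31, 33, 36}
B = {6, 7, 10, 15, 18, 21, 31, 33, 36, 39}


Set A = {6, 7, 10, 18, 21, 31, 33, 36}
Set B = {6, 7, 10, 15, 18, 21, 31, 33, 36, 39}
Check each element of A against B:
6 ∈ B, 7 ∈ B, 10 ∈ B, 18 ∈ B, 21 ∈ B, 31 ∈ B, 33 ∈ B, 36 ∈ B
Elements of A not in B: {}

{}


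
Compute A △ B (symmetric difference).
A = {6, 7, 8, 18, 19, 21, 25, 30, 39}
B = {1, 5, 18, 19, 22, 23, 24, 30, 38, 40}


Set A = {6, 7, 8, 18, 19, 21, 25, 30, 39}
Set B = {1, 5, 18, 19, 22, 23, 24, 30, 38, 40}
A △ B = (A \ B) ∪ (B \ A)
Elements in A but not B: {6, 7, 8, 21, 25, 39}
Elements in B but not A: {1, 5, 22, 23, 24, 38, 40}
A △ B = {1, 5, 6, 7, 8, 21, 22, 23, 24, 25, 38, 39, 40}

{1, 5, 6, 7, 8, 21, 22, 23, 24, 25, 38, 39, 40}


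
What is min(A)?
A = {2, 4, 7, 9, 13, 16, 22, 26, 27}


Set A = {2, 4, 7, 9, 13, 16, 22, 26, 27}
Elements in ascending order: 2, 4, 7, 9, 13, 16, 22, 26, 27
The smallest element is 2.

2


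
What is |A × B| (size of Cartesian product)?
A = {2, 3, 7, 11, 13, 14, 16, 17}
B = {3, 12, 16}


Set A = {2, 3, 7, 11, 13, 14, 16, 17} has 8 elements.
Set B = {3, 12, 16} has 3 elements.
|A × B| = |A| × |B| = 8 × 3 = 24

24


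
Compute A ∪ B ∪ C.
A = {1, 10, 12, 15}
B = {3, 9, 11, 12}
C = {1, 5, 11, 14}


Set A = {1, 10, 12, 15}
Set B = {3, 9, 11, 12}
Set C = {1, 5, 11, 14}
First, A ∪ B = {1, 3, 9, 10, 11, 12, 15}
Then, (A ∪ B) ∪ C = {1, 3, 5, 9, 10, 11, 12, 14, 15}

{1, 3, 5, 9, 10, 11, 12, 14, 15}


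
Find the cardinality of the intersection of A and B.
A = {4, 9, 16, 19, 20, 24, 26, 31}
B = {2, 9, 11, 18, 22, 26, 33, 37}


Set A = {4, 9, 16, 19, 20, 24, 26, 31}
Set B = {2, 9, 11, 18, 22, 26, 33, 37}
A ∩ B = {9, 26}
|A ∩ B| = 2

2


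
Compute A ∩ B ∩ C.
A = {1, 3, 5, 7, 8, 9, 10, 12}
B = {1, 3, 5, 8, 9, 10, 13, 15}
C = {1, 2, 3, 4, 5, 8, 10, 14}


Set A = {1, 3, 5, 7, 8, 9, 10, 12}
Set B = {1, 3, 5, 8, 9, 10, 13, 15}
Set C = {1, 2, 3, 4, 5, 8, 10, 14}
First, A ∩ B = {1, 3, 5, 8, 9, 10}
Then, (A ∩ B) ∩ C = {1, 3, 5, 8, 10}

{1, 3, 5, 8, 10}


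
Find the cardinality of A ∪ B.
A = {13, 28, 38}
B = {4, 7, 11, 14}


Set A = {13, 28, 38}, |A| = 3
Set B = {4, 7, 11, 14}, |B| = 4
A ∩ B = {}, |A ∩ B| = 0
|A ∪ B| = |A| + |B| - |A ∩ B| = 3 + 4 - 0 = 7

7


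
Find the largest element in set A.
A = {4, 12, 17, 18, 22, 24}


Set A = {4, 12, 17, 18, 22, 24}
Elements in ascending order: 4, 12, 17, 18, 22, 24
The largest element is 24.

24


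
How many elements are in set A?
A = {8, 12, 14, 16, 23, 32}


Set A = {8, 12, 14, 16, 23, 32}
Listing elements: 8, 12, 14, 16, 23, 32
Counting: 6 elements
|A| = 6

6


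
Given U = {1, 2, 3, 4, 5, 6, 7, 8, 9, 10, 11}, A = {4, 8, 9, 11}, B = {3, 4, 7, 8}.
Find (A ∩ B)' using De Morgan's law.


U = {1, 2, 3, 4, 5, 6, 7, 8, 9, 10, 11}
A = {4, 8, 9, 11}, B = {3, 4, 7, 8}
A ∩ B = {4, 8}
(A ∩ B)' = U \ (A ∩ B) = {1, 2, 3, 5, 6, 7, 9, 10, 11}
Verification via A' ∪ B': A' = {1, 2, 3, 5, 6, 7, 10}, B' = {1, 2, 5, 6, 9, 10, 11}
A' ∪ B' = {1, 2, 3, 5, 6, 7, 9, 10, 11} ✓

{1, 2, 3, 5, 6, 7, 9, 10, 11}


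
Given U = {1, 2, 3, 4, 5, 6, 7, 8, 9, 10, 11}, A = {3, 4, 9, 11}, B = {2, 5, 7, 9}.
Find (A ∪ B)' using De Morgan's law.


U = {1, 2, 3, 4, 5, 6, 7, 8, 9, 10, 11}
A = {3, 4, 9, 11}, B = {2, 5, 7, 9}
A ∪ B = {2, 3, 4, 5, 7, 9, 11}
(A ∪ B)' = U \ (A ∪ B) = {1, 6, 8, 10}
Verification via A' ∩ B': A' = {1, 2, 5, 6, 7, 8, 10}, B' = {1, 3, 4, 6, 8, 10, 11}
A' ∩ B' = {1, 6, 8, 10} ✓

{1, 6, 8, 10}


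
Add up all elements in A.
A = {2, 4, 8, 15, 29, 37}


Set A = {2, 4, 8, 15, 29, 37}
Sum = 2 + 4 + 8 + 15 + 29 + 37 = 95

95


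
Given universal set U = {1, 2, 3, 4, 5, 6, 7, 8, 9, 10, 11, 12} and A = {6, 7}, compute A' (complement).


Universal set U = {1, 2, 3, 4, 5, 6, 7, 8, 9, 10, 11, 12}
Set A = {6, 7}
A' = U \ A = elements in U but not in A
Checking each element of U:
1 (not in A, include), 2 (not in A, include), 3 (not in A, include), 4 (not in A, include), 5 (not in A, include), 6 (in A, exclude), 7 (in A, exclude), 8 (not in A, include), 9 (not in A, include), 10 (not in A, include), 11 (not in A, include), 12 (not in A, include)
A' = {1, 2, 3, 4, 5, 8, 9, 10, 11, 12}

{1, 2, 3, 4, 5, 8, 9, 10, 11, 12}


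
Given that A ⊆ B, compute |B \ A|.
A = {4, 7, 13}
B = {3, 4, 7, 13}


Set A = {4, 7, 13}, |A| = 3
Set B = {3, 4, 7, 13}, |B| = 4
Since A ⊆ B: B \ A = {3}
|B| - |A| = 4 - 3 = 1

1


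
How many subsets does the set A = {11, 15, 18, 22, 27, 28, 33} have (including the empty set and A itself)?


Set A = {11, 15, 18, 22, 27, 28, 33}
|A| = 7
The power set P(A) contains all subsets of A.
|P(A)| = 2^|A| = 2^7 = 128

128


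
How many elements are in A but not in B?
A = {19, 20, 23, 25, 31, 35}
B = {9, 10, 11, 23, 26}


Set A = {19, 20, 23, 25, 31, 35}
Set B = {9, 10, 11, 23, 26}
A \ B = {19, 20, 25, 31, 35}
|A \ B| = 5

5


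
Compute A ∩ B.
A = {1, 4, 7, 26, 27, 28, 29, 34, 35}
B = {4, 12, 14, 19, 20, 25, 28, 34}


Set A = {1, 4, 7, 26, 27, 28, 29, 34, 35}
Set B = {4, 12, 14, 19, 20, 25, 28, 34}
A ∩ B includes only elements in both sets.
Check each element of A against B:
1 ✗, 4 ✓, 7 ✗, 26 ✗, 27 ✗, 28 ✓, 29 ✗, 34 ✓, 35 ✗
A ∩ B = {4, 28, 34}

{4, 28, 34}


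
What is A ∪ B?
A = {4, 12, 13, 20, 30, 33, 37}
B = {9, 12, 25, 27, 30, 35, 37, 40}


Set A = {4, 12, 13, 20, 30, 33, 37}
Set B = {9, 12, 25, 27, 30, 35, 37, 40}
A ∪ B includes all elements in either set.
Elements from A: {4, 12, 13, 20, 30, 33, 37}
Elements from B not already included: {9, 25, 27, 35, 40}
A ∪ B = {4, 9, 12, 13, 20, 25, 27, 30, 33, 35, 37, 40}

{4, 9, 12, 13, 20, 25, 27, 30, 33, 35, 37, 40}


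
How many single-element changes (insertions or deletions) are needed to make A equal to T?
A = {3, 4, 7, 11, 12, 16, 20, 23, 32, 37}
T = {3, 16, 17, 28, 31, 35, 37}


Set A = {3, 4, 7, 11, 12, 16, 20, 23, 32, 37}
Set T = {3, 16, 17, 28, 31, 35, 37}
Elements to remove from A (in A, not in T): {4, 7, 11, 12, 20, 23, 32} → 7 removals
Elements to add to A (in T, not in A): {17, 28, 31, 35} → 4 additions
Total edits = 7 + 4 = 11

11


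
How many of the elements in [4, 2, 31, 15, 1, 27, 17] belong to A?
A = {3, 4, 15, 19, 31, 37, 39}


Set A = {3, 4, 15, 19, 31, 37, 39}
Candidates: [4, 2, 31, 15, 1, 27, 17]
Check each candidate:
4 ∈ A, 2 ∉ A, 31 ∈ A, 15 ∈ A, 1 ∉ A, 27 ∉ A, 17 ∉ A
Count of candidates in A: 3

3


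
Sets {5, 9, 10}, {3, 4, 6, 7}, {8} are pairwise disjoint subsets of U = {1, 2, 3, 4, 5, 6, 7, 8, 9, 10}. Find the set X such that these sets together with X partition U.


U = {1, 2, 3, 4, 5, 6, 7, 8, 9, 10}
Shown blocks: {5, 9, 10}, {3, 4, 6, 7}, {8}
A partition's blocks are pairwise disjoint and cover U, so the missing block = U \ (union of shown blocks).
Union of shown blocks: {3, 4, 5, 6, 7, 8, 9, 10}
Missing block = U \ (union) = {1, 2}

{1, 2}


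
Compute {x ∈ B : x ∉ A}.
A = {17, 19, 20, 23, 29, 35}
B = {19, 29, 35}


Set A = {17, 19, 20, 23, 29, 35}
Set B = {19, 29, 35}
Check each element of B against A:
19 ∈ A, 29 ∈ A, 35 ∈ A
Elements of B not in A: {}

{}


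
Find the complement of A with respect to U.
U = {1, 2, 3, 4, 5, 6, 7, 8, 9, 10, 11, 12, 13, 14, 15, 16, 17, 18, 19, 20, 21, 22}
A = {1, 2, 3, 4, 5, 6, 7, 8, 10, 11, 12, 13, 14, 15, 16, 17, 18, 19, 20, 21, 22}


Universal set U = {1, 2, 3, 4, 5, 6, 7, 8, 9, 10, 11, 12, 13, 14, 15, 16, 17, 18, 19, 20, 21, 22}
Set A = {1, 2, 3, 4, 5, 6, 7, 8, 10, 11, 12, 13, 14, 15, 16, 17, 18, 19, 20, 21, 22}
A' = U \ A = elements in U but not in A
Checking each element of U:
1 (in A, exclude), 2 (in A, exclude), 3 (in A, exclude), 4 (in A, exclude), 5 (in A, exclude), 6 (in A, exclude), 7 (in A, exclude), 8 (in A, exclude), 9 (not in A, include), 10 (in A, exclude), 11 (in A, exclude), 12 (in A, exclude), 13 (in A, exclude), 14 (in A, exclude), 15 (in A, exclude), 16 (in A, exclude), 17 (in A, exclude), 18 (in A, exclude), 19 (in A, exclude), 20 (in A, exclude), 21 (in A, exclude), 22 (in A, exclude)
A' = {9}

{9}


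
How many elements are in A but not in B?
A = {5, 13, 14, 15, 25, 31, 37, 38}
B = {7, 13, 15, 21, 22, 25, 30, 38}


Set A = {5, 13, 14, 15, 25, 31, 37, 38}
Set B = {7, 13, 15, 21, 22, 25, 30, 38}
A \ B = {5, 14, 31, 37}
|A \ B| = 4

4


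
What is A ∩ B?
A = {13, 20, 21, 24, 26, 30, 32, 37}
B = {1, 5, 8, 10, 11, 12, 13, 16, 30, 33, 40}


Set A = {13, 20, 21, 24, 26, 30, 32, 37}
Set B = {1, 5, 8, 10, 11, 12, 13, 16, 30, 33, 40}
A ∩ B includes only elements in both sets.
Check each element of A against B:
13 ✓, 20 ✗, 21 ✗, 24 ✗, 26 ✗, 30 ✓, 32 ✗, 37 ✗
A ∩ B = {13, 30}

{13, 30}


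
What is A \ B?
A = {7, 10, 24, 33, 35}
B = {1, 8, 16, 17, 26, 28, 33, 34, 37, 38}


Set A = {7, 10, 24, 33, 35}
Set B = {1, 8, 16, 17, 26, 28, 33, 34, 37, 38}
A \ B includes elements in A that are not in B.
Check each element of A:
7 (not in B, keep), 10 (not in B, keep), 24 (not in B, keep), 33 (in B, remove), 35 (not in B, keep)
A \ B = {7, 10, 24, 35}

{7, 10, 24, 35}


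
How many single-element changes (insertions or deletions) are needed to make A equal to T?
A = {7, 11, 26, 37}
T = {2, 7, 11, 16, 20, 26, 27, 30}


Set A = {7, 11, 26, 37}
Set T = {2, 7, 11, 16, 20, 26, 27, 30}
Elements to remove from A (in A, not in T): {37} → 1 removals
Elements to add to A (in T, not in A): {2, 16, 20, 27, 30} → 5 additions
Total edits = 1 + 5 = 6

6


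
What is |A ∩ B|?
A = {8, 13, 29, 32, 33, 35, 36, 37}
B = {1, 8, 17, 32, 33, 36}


Set A = {8, 13, 29, 32, 33, 35, 36, 37}
Set B = {1, 8, 17, 32, 33, 36}
A ∩ B = {8, 32, 33, 36}
|A ∩ B| = 4

4


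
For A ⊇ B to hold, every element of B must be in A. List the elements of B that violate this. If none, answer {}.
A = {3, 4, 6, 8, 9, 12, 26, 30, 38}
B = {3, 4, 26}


Set A = {3, 4, 6, 8, 9, 12, 26, 30, 38}
Set B = {3, 4, 26}
Check each element of B against A:
3 ∈ A, 4 ∈ A, 26 ∈ A
Elements of B not in A: {}

{}


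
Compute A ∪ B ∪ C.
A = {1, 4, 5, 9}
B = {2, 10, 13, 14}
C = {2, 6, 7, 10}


Set A = {1, 4, 5, 9}
Set B = {2, 10, 13, 14}
Set C = {2, 6, 7, 10}
First, A ∪ B = {1, 2, 4, 5, 9, 10, 13, 14}
Then, (A ∪ B) ∪ C = {1, 2, 4, 5, 6, 7, 9, 10, 13, 14}

{1, 2, 4, 5, 6, 7, 9, 10, 13, 14}


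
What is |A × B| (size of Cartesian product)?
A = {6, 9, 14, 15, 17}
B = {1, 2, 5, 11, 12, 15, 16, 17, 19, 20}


Set A = {6, 9, 14, 15, 17} has 5 elements.
Set B = {1, 2, 5, 11, 12, 15, 16, 17, 19, 20} has 10 elements.
|A × B| = |A| × |B| = 5 × 10 = 50

50


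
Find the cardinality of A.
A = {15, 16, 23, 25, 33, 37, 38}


Set A = {15, 16, 23, 25, 33, 37, 38}
Listing elements: 15, 16, 23, 25, 33, 37, 38
Counting: 7 elements
|A| = 7

7


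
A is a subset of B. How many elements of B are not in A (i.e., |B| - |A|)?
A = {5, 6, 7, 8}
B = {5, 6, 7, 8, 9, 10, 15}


Set A = {5, 6, 7, 8}, |A| = 4
Set B = {5, 6, 7, 8, 9, 10, 15}, |B| = 7
Since A ⊆ B: B \ A = {9, 10, 15}
|B| - |A| = 7 - 4 = 3

3


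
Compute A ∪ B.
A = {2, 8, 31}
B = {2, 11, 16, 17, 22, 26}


Set A = {2, 8, 31}
Set B = {2, 11, 16, 17, 22, 26}
A ∪ B includes all elements in either set.
Elements from A: {2, 8, 31}
Elements from B not already included: {11, 16, 17, 22, 26}
A ∪ B = {2, 8, 11, 16, 17, 22, 26, 31}

{2, 8, 11, 16, 17, 22, 26, 31}


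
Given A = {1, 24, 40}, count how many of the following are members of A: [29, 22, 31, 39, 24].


Set A = {1, 24, 40}
Candidates: [29, 22, 31, 39, 24]
Check each candidate:
29 ∉ A, 22 ∉ A, 31 ∉ A, 39 ∉ A, 24 ∈ A
Count of candidates in A: 1

1


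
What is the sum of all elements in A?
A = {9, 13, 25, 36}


Set A = {9, 13, 25, 36}
Sum = 9 + 13 + 25 + 36 = 83

83


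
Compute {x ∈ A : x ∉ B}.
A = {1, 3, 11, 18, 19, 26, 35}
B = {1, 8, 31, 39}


Set A = {1, 3, 11, 18, 19, 26, 35}
Set B = {1, 8, 31, 39}
Check each element of A against B:
1 ∈ B, 3 ∉ B (include), 11 ∉ B (include), 18 ∉ B (include), 19 ∉ B (include), 26 ∉ B (include), 35 ∉ B (include)
Elements of A not in B: {3, 11, 18, 19, 26, 35}

{3, 11, 18, 19, 26, 35}


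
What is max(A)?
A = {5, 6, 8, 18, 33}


Set A = {5, 6, 8, 18, 33}
Elements in ascending order: 5, 6, 8, 18, 33
The largest element is 33.

33


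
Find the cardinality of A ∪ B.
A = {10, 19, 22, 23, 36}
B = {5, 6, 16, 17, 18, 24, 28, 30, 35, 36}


Set A = {10, 19, 22, 23, 36}, |A| = 5
Set B = {5, 6, 16, 17, 18, 24, 28, 30, 35, 36}, |B| = 10
A ∩ B = {36}, |A ∩ B| = 1
|A ∪ B| = |A| + |B| - |A ∩ B| = 5 + 10 - 1 = 14

14


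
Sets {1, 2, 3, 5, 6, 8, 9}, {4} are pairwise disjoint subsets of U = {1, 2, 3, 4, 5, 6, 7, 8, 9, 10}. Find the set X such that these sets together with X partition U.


U = {1, 2, 3, 4, 5, 6, 7, 8, 9, 10}
Shown blocks: {1, 2, 3, 5, 6, 8, 9}, {4}
A partition's blocks are pairwise disjoint and cover U, so the missing block = U \ (union of shown blocks).
Union of shown blocks: {1, 2, 3, 4, 5, 6, 8, 9}
Missing block = U \ (union) = {7, 10}

{7, 10}


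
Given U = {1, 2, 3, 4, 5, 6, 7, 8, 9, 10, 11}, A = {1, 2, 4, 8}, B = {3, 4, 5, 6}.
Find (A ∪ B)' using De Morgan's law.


U = {1, 2, 3, 4, 5, 6, 7, 8, 9, 10, 11}
A = {1, 2, 4, 8}, B = {3, 4, 5, 6}
A ∪ B = {1, 2, 3, 4, 5, 6, 8}
(A ∪ B)' = U \ (A ∪ B) = {7, 9, 10, 11}
Verification via A' ∩ B': A' = {3, 5, 6, 7, 9, 10, 11}, B' = {1, 2, 7, 8, 9, 10, 11}
A' ∩ B' = {7, 9, 10, 11} ✓

{7, 9, 10, 11}


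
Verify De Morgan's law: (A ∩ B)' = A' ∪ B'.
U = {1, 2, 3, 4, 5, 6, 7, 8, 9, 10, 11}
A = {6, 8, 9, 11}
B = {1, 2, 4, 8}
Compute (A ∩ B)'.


U = {1, 2, 3, 4, 5, 6, 7, 8, 9, 10, 11}
A = {6, 8, 9, 11}, B = {1, 2, 4, 8}
A ∩ B = {8}
(A ∩ B)' = U \ (A ∩ B) = {1, 2, 3, 4, 5, 6, 7, 9, 10, 11}
Verification via A' ∪ B': A' = {1, 2, 3, 4, 5, 7, 10}, B' = {3, 5, 6, 7, 9, 10, 11}
A' ∪ B' = {1, 2, 3, 4, 5, 6, 7, 9, 10, 11} ✓

{1, 2, 3, 4, 5, 6, 7, 9, 10, 11}


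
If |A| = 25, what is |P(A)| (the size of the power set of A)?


The set has 25 elements.
The power set contains all possible subsets.
|P(A)| = 2^|A| = 2^25 = 33554432

33554432


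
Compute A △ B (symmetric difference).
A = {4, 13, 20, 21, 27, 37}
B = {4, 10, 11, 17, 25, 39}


Set A = {4, 13, 20, 21, 27, 37}
Set B = {4, 10, 11, 17, 25, 39}
A △ B = (A \ B) ∪ (B \ A)
Elements in A but not B: {13, 20, 21, 27, 37}
Elements in B but not A: {10, 11, 17, 25, 39}
A △ B = {10, 11, 13, 17, 20, 21, 25, 27, 37, 39}

{10, 11, 13, 17, 20, 21, 25, 27, 37, 39}


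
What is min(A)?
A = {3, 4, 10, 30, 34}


Set A = {3, 4, 10, 30, 34}
Elements in ascending order: 3, 4, 10, 30, 34
The smallest element is 3.

3


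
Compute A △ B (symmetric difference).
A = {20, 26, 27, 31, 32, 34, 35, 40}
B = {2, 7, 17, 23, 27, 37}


Set A = {20, 26, 27, 31, 32, 34, 35, 40}
Set B = {2, 7, 17, 23, 27, 37}
A △ B = (A \ B) ∪ (B \ A)
Elements in A but not B: {20, 26, 31, 32, 34, 35, 40}
Elements in B but not A: {2, 7, 17, 23, 37}
A △ B = {2, 7, 17, 20, 23, 26, 31, 32, 34, 35, 37, 40}

{2, 7, 17, 20, 23, 26, 31, 32, 34, 35, 37, 40}


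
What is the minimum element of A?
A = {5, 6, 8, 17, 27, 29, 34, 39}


Set A = {5, 6, 8, 17, 27, 29, 34, 39}
Elements in ascending order: 5, 6, 8, 17, 27, 29, 34, 39
The smallest element is 5.

5


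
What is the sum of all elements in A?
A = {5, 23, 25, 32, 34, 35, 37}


Set A = {5, 23, 25, 32, 34, 35, 37}
Sum = 5 + 23 + 25 + 32 + 34 + 35 + 37 = 191

191


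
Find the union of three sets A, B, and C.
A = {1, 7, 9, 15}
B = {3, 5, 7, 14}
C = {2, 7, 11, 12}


Set A = {1, 7, 9, 15}
Set B = {3, 5, 7, 14}
Set C = {2, 7, 11, 12}
First, A ∪ B = {1, 3, 5, 7, 9, 14, 15}
Then, (A ∪ B) ∪ C = {1, 2, 3, 5, 7, 9, 11, 12, 14, 15}

{1, 2, 3, 5, 7, 9, 11, 12, 14, 15}


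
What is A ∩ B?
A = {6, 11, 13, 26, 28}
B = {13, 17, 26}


Set A = {6, 11, 13, 26, 28}
Set B = {13, 17, 26}
A ∩ B includes only elements in both sets.
Check each element of A against B:
6 ✗, 11 ✗, 13 ✓, 26 ✓, 28 ✗
A ∩ B = {13, 26}

{13, 26}


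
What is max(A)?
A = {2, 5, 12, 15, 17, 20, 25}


Set A = {2, 5, 12, 15, 17, 20, 25}
Elements in ascending order: 2, 5, 12, 15, 17, 20, 25
The largest element is 25.

25


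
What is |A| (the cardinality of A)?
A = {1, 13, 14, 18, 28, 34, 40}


Set A = {1, 13, 14, 18, 28, 34, 40}
Listing elements: 1, 13, 14, 18, 28, 34, 40
Counting: 7 elements
|A| = 7

7


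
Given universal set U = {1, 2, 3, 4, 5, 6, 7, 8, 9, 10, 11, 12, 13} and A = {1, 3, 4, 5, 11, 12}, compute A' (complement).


Universal set U = {1, 2, 3, 4, 5, 6, 7, 8, 9, 10, 11, 12, 13}
Set A = {1, 3, 4, 5, 11, 12}
A' = U \ A = elements in U but not in A
Checking each element of U:
1 (in A, exclude), 2 (not in A, include), 3 (in A, exclude), 4 (in A, exclude), 5 (in A, exclude), 6 (not in A, include), 7 (not in A, include), 8 (not in A, include), 9 (not in A, include), 10 (not in A, include), 11 (in A, exclude), 12 (in A, exclude), 13 (not in A, include)
A' = {2, 6, 7, 8, 9, 10, 13}

{2, 6, 7, 8, 9, 10, 13}


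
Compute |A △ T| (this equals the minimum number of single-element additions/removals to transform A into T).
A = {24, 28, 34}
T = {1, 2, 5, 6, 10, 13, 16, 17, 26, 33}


Set A = {24, 28, 34}
Set T = {1, 2, 5, 6, 10, 13, 16, 17, 26, 33}
Elements to remove from A (in A, not in T): {24, 28, 34} → 3 removals
Elements to add to A (in T, not in A): {1, 2, 5, 6, 10, 13, 16, 17, 26, 33} → 10 additions
Total edits = 3 + 10 = 13

13


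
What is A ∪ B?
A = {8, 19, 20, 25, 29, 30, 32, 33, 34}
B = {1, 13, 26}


Set A = {8, 19, 20, 25, 29, 30, 32, 33, 34}
Set B = {1, 13, 26}
A ∪ B includes all elements in either set.
Elements from A: {8, 19, 20, 25, 29, 30, 32, 33, 34}
Elements from B not already included: {1, 13, 26}
A ∪ B = {1, 8, 13, 19, 20, 25, 26, 29, 30, 32, 33, 34}

{1, 8, 13, 19, 20, 25, 26, 29, 30, 32, 33, 34}


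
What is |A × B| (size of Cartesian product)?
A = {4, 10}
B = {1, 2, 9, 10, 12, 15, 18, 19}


Set A = {4, 10} has 2 elements.
Set B = {1, 2, 9, 10, 12, 15, 18, 19} has 8 elements.
|A × B| = |A| × |B| = 2 × 8 = 16

16


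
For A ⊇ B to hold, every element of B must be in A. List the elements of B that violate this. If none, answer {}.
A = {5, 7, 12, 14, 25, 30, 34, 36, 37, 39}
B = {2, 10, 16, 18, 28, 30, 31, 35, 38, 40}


Set A = {5, 7, 12, 14, 25, 30, 34, 36, 37, 39}
Set B = {2, 10, 16, 18, 28, 30, 31, 35, 38, 40}
Check each element of B against A:
2 ∉ A (include), 10 ∉ A (include), 16 ∉ A (include), 18 ∉ A (include), 28 ∉ A (include), 30 ∈ A, 31 ∉ A (include), 35 ∉ A (include), 38 ∉ A (include), 40 ∉ A (include)
Elements of B not in A: {2, 10, 16, 18, 28, 31, 35, 38, 40}

{2, 10, 16, 18, 28, 31, 35, 38, 40}


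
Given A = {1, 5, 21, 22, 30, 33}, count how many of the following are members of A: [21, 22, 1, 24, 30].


Set A = {1, 5, 21, 22, 30, 33}
Candidates: [21, 22, 1, 24, 30]
Check each candidate:
21 ∈ A, 22 ∈ A, 1 ∈ A, 24 ∉ A, 30 ∈ A
Count of candidates in A: 4

4


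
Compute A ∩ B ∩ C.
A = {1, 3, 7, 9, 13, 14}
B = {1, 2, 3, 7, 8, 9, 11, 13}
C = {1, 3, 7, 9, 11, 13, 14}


Set A = {1, 3, 7, 9, 13, 14}
Set B = {1, 2, 3, 7, 8, 9, 11, 13}
Set C = {1, 3, 7, 9, 11, 13, 14}
First, A ∩ B = {1, 3, 7, 9, 13}
Then, (A ∩ B) ∩ C = {1, 3, 7, 9, 13}

{1, 3, 7, 9, 13}


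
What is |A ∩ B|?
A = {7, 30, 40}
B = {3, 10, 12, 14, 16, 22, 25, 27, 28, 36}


Set A = {7, 30, 40}
Set B = {3, 10, 12, 14, 16, 22, 25, 27, 28, 36}
A ∩ B = {}
|A ∩ B| = 0

0


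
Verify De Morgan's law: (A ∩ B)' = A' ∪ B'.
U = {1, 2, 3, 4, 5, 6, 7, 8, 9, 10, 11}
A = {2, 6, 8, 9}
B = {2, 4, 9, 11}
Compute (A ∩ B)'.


U = {1, 2, 3, 4, 5, 6, 7, 8, 9, 10, 11}
A = {2, 6, 8, 9}, B = {2, 4, 9, 11}
A ∩ B = {2, 9}
(A ∩ B)' = U \ (A ∩ B) = {1, 3, 4, 5, 6, 7, 8, 10, 11}
Verification via A' ∪ B': A' = {1, 3, 4, 5, 7, 10, 11}, B' = {1, 3, 5, 6, 7, 8, 10}
A' ∪ B' = {1, 3, 4, 5, 6, 7, 8, 10, 11} ✓

{1, 3, 4, 5, 6, 7, 8, 10, 11}


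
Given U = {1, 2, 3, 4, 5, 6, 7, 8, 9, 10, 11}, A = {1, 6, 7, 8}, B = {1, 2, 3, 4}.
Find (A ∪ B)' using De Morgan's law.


U = {1, 2, 3, 4, 5, 6, 7, 8, 9, 10, 11}
A = {1, 6, 7, 8}, B = {1, 2, 3, 4}
A ∪ B = {1, 2, 3, 4, 6, 7, 8}
(A ∪ B)' = U \ (A ∪ B) = {5, 9, 10, 11}
Verification via A' ∩ B': A' = {2, 3, 4, 5, 9, 10, 11}, B' = {5, 6, 7, 8, 9, 10, 11}
A' ∩ B' = {5, 9, 10, 11} ✓

{5, 9, 10, 11}


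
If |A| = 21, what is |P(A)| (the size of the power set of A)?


The set has 21 elements.
The power set contains all possible subsets.
|P(A)| = 2^|A| = 2^21 = 2097152

2097152


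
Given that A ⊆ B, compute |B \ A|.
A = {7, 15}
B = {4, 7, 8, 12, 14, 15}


Set A = {7, 15}, |A| = 2
Set B = {4, 7, 8, 12, 14, 15}, |B| = 6
Since A ⊆ B: B \ A = {4, 8, 12, 14}
|B| - |A| = 6 - 2 = 4

4


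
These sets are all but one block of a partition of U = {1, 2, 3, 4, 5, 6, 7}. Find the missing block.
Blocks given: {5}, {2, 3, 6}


U = {1, 2, 3, 4, 5, 6, 7}
Shown blocks: {5}, {2, 3, 6}
A partition's blocks are pairwise disjoint and cover U, so the missing block = U \ (union of shown blocks).
Union of shown blocks: {2, 3, 5, 6}
Missing block = U \ (union) = {1, 4, 7}

{1, 4, 7}


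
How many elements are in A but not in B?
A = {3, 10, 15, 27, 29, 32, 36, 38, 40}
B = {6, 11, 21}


Set A = {3, 10, 15, 27, 29, 32, 36, 38, 40}
Set B = {6, 11, 21}
A \ B = {3, 10, 15, 27, 29, 32, 36, 38, 40}
|A \ B| = 9

9


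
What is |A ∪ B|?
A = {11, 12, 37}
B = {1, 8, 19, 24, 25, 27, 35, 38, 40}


Set A = {11, 12, 37}, |A| = 3
Set B = {1, 8, 19, 24, 25, 27, 35, 38, 40}, |B| = 9
A ∩ B = {}, |A ∩ B| = 0
|A ∪ B| = |A| + |B| - |A ∩ B| = 3 + 9 - 0 = 12

12


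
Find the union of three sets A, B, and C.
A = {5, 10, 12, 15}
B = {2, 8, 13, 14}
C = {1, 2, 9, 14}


Set A = {5, 10, 12, 15}
Set B = {2, 8, 13, 14}
Set C = {1, 2, 9, 14}
First, A ∪ B = {2, 5, 8, 10, 12, 13, 14, 15}
Then, (A ∪ B) ∪ C = {1, 2, 5, 8, 9, 10, 12, 13, 14, 15}

{1, 2, 5, 8, 9, 10, 12, 13, 14, 15}


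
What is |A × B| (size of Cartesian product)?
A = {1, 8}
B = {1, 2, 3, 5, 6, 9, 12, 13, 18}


Set A = {1, 8} has 2 elements.
Set B = {1, 2, 3, 5, 6, 9, 12, 13, 18} has 9 elements.
|A × B| = |A| × |B| = 2 × 9 = 18

18


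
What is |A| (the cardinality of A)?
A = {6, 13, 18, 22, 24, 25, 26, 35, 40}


Set A = {6, 13, 18, 22, 24, 25, 26, 35, 40}
Listing elements: 6, 13, 18, 22, 24, 25, 26, 35, 40
Counting: 9 elements
|A| = 9

9


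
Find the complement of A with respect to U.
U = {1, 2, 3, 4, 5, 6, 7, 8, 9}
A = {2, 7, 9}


Universal set U = {1, 2, 3, 4, 5, 6, 7, 8, 9}
Set A = {2, 7, 9}
A' = U \ A = elements in U but not in A
Checking each element of U:
1 (not in A, include), 2 (in A, exclude), 3 (not in A, include), 4 (not in A, include), 5 (not in A, include), 6 (not in A, include), 7 (in A, exclude), 8 (not in A, include), 9 (in A, exclude)
A' = {1, 3, 4, 5, 6, 8}

{1, 3, 4, 5, 6, 8}


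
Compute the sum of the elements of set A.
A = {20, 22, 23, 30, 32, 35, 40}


Set A = {20, 22, 23, 30, 32, 35, 40}
Sum = 20 + 22 + 23 + 30 + 32 + 35 + 40 = 202

202


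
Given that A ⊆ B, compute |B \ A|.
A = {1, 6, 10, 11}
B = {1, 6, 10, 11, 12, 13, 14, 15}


Set A = {1, 6, 10, 11}, |A| = 4
Set B = {1, 6, 10, 11, 12, 13, 14, 15}, |B| = 8
Since A ⊆ B: B \ A = {12, 13, 14, 15}
|B| - |A| = 8 - 4 = 4

4


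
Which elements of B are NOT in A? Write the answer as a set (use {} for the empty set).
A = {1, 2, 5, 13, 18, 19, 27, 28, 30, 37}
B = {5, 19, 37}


Set A = {1, 2, 5, 13, 18, 19, 27, 28, 30, 37}
Set B = {5, 19, 37}
Check each element of B against A:
5 ∈ A, 19 ∈ A, 37 ∈ A
Elements of B not in A: {}

{}


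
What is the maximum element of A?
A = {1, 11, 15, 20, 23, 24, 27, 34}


Set A = {1, 11, 15, 20, 23, 24, 27, 34}
Elements in ascending order: 1, 11, 15, 20, 23, 24, 27, 34
The largest element is 34.

34


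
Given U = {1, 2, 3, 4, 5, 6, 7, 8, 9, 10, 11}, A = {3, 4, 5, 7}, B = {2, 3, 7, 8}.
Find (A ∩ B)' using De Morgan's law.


U = {1, 2, 3, 4, 5, 6, 7, 8, 9, 10, 11}
A = {3, 4, 5, 7}, B = {2, 3, 7, 8}
A ∩ B = {3, 7}
(A ∩ B)' = U \ (A ∩ B) = {1, 2, 4, 5, 6, 8, 9, 10, 11}
Verification via A' ∪ B': A' = {1, 2, 6, 8, 9, 10, 11}, B' = {1, 4, 5, 6, 9, 10, 11}
A' ∪ B' = {1, 2, 4, 5, 6, 8, 9, 10, 11} ✓

{1, 2, 4, 5, 6, 8, 9, 10, 11}


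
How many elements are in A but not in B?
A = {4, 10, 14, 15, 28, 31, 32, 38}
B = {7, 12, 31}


Set A = {4, 10, 14, 15, 28, 31, 32, 38}
Set B = {7, 12, 31}
A \ B = {4, 10, 14, 15, 28, 32, 38}
|A \ B| = 7

7


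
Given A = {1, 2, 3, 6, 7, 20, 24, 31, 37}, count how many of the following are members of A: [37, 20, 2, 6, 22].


Set A = {1, 2, 3, 6, 7, 20, 24, 31, 37}
Candidates: [37, 20, 2, 6, 22]
Check each candidate:
37 ∈ A, 20 ∈ A, 2 ∈ A, 6 ∈ A, 22 ∉ A
Count of candidates in A: 4

4


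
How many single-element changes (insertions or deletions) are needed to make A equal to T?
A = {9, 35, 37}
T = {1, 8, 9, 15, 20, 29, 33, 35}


Set A = {9, 35, 37}
Set T = {1, 8, 9, 15, 20, 29, 33, 35}
Elements to remove from A (in A, not in T): {37} → 1 removals
Elements to add to A (in T, not in A): {1, 8, 15, 20, 29, 33} → 6 additions
Total edits = 1 + 6 = 7

7


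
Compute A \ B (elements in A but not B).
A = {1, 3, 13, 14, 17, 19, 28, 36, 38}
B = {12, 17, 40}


Set A = {1, 3, 13, 14, 17, 19, 28, 36, 38}
Set B = {12, 17, 40}
A \ B includes elements in A that are not in B.
Check each element of A:
1 (not in B, keep), 3 (not in B, keep), 13 (not in B, keep), 14 (not in B, keep), 17 (in B, remove), 19 (not in B, keep), 28 (not in B, keep), 36 (not in B, keep), 38 (not in B, keep)
A \ B = {1, 3, 13, 14, 19, 28, 36, 38}

{1, 3, 13, 14, 19, 28, 36, 38}


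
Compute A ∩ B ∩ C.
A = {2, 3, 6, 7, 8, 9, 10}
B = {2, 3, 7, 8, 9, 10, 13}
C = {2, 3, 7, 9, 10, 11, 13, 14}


Set A = {2, 3, 6, 7, 8, 9, 10}
Set B = {2, 3, 7, 8, 9, 10, 13}
Set C = {2, 3, 7, 9, 10, 11, 13, 14}
First, A ∩ B = {2, 3, 7, 8, 9, 10}
Then, (A ∩ B) ∩ C = {2, 3, 7, 9, 10}

{2, 3, 7, 9, 10}


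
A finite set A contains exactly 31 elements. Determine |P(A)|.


The set has 31 elements.
The power set contains all possible subsets.
|P(A)| = 2^|A| = 2^31 = 2147483648

2147483648


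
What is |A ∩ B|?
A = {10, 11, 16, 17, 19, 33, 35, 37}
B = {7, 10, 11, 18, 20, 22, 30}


Set A = {10, 11, 16, 17, 19, 33, 35, 37}
Set B = {7, 10, 11, 18, 20, 22, 30}
A ∩ B = {10, 11}
|A ∩ B| = 2

2


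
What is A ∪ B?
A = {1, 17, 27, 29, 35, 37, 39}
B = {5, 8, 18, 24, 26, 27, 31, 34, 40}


Set A = {1, 17, 27, 29, 35, 37, 39}
Set B = {5, 8, 18, 24, 26, 27, 31, 34, 40}
A ∪ B includes all elements in either set.
Elements from A: {1, 17, 27, 29, 35, 37, 39}
Elements from B not already included: {5, 8, 18, 24, 26, 31, 34, 40}
A ∪ B = {1, 5, 8, 17, 18, 24, 26, 27, 29, 31, 34, 35, 37, 39, 40}

{1, 5, 8, 17, 18, 24, 26, 27, 29, 31, 34, 35, 37, 39, 40}


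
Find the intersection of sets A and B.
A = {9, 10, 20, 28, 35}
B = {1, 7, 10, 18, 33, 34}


Set A = {9, 10, 20, 28, 35}
Set B = {1, 7, 10, 18, 33, 34}
A ∩ B includes only elements in both sets.
Check each element of A against B:
9 ✗, 10 ✓, 20 ✗, 28 ✗, 35 ✗
A ∩ B = {10}

{10}


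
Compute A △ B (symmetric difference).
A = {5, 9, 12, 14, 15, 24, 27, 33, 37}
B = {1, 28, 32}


Set A = {5, 9, 12, 14, 15, 24, 27, 33, 37}
Set B = {1, 28, 32}
A △ B = (A \ B) ∪ (B \ A)
Elements in A but not B: {5, 9, 12, 14, 15, 24, 27, 33, 37}
Elements in B but not A: {1, 28, 32}
A △ B = {1, 5, 9, 12, 14, 15, 24, 27, 28, 32, 33, 37}

{1, 5, 9, 12, 14, 15, 24, 27, 28, 32, 33, 37}


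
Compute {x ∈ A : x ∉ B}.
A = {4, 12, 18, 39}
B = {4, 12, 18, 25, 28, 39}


Set A = {4, 12, 18, 39}
Set B = {4, 12, 18, 25, 28, 39}
Check each element of A against B:
4 ∈ B, 12 ∈ B, 18 ∈ B, 39 ∈ B
Elements of A not in B: {}

{}


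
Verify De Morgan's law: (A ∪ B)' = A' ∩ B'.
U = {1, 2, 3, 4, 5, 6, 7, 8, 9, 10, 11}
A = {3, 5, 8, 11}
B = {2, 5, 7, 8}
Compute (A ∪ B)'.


U = {1, 2, 3, 4, 5, 6, 7, 8, 9, 10, 11}
A = {3, 5, 8, 11}, B = {2, 5, 7, 8}
A ∪ B = {2, 3, 5, 7, 8, 11}
(A ∪ B)' = U \ (A ∪ B) = {1, 4, 6, 9, 10}
Verification via A' ∩ B': A' = {1, 2, 4, 6, 7, 9, 10}, B' = {1, 3, 4, 6, 9, 10, 11}
A' ∩ B' = {1, 4, 6, 9, 10} ✓

{1, 4, 6, 9, 10}


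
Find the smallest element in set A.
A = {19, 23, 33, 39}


Set A = {19, 23, 33, 39}
Elements in ascending order: 19, 23, 33, 39
The smallest element is 19.

19


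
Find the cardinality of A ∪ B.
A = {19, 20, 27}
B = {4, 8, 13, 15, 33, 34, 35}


Set A = {19, 20, 27}, |A| = 3
Set B = {4, 8, 13, 15, 33, 34, 35}, |B| = 7
A ∩ B = {}, |A ∩ B| = 0
|A ∪ B| = |A| + |B| - |A ∩ B| = 3 + 7 - 0 = 10

10


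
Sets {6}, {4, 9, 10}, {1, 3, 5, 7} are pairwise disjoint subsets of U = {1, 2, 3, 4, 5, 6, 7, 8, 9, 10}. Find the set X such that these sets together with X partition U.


U = {1, 2, 3, 4, 5, 6, 7, 8, 9, 10}
Shown blocks: {6}, {4, 9, 10}, {1, 3, 5, 7}
A partition's blocks are pairwise disjoint and cover U, so the missing block = U \ (union of shown blocks).
Union of shown blocks: {1, 3, 4, 5, 6, 7, 9, 10}
Missing block = U \ (union) = {2, 8}

{2, 8}


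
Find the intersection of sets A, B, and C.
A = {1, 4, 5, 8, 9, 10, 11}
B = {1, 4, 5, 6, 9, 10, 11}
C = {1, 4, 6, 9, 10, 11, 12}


Set A = {1, 4, 5, 8, 9, 10, 11}
Set B = {1, 4, 5, 6, 9, 10, 11}
Set C = {1, 4, 6, 9, 10, 11, 12}
First, A ∩ B = {1, 4, 5, 9, 10, 11}
Then, (A ∩ B) ∩ C = {1, 4, 9, 10, 11}

{1, 4, 9, 10, 11}


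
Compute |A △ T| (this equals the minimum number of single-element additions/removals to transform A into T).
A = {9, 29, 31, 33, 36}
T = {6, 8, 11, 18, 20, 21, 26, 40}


Set A = {9, 29, 31, 33, 36}
Set T = {6, 8, 11, 18, 20, 21, 26, 40}
Elements to remove from A (in A, not in T): {9, 29, 31, 33, 36} → 5 removals
Elements to add to A (in T, not in A): {6, 8, 11, 18, 20, 21, 26, 40} → 8 additions
Total edits = 5 + 8 = 13

13


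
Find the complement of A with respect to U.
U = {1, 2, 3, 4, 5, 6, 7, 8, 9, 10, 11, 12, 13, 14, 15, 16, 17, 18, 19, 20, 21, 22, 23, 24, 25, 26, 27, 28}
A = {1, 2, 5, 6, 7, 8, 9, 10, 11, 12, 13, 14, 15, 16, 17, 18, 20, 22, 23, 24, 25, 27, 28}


Universal set U = {1, 2, 3, 4, 5, 6, 7, 8, 9, 10, 11, 12, 13, 14, 15, 16, 17, 18, 19, 20, 21, 22, 23, 24, 25, 26, 27, 28}
Set A = {1, 2, 5, 6, 7, 8, 9, 10, 11, 12, 13, 14, 15, 16, 17, 18, 20, 22, 23, 24, 25, 27, 28}
A' = U \ A = elements in U but not in A
Checking each element of U:
1 (in A, exclude), 2 (in A, exclude), 3 (not in A, include), 4 (not in A, include), 5 (in A, exclude), 6 (in A, exclude), 7 (in A, exclude), 8 (in A, exclude), 9 (in A, exclude), 10 (in A, exclude), 11 (in A, exclude), 12 (in A, exclude), 13 (in A, exclude), 14 (in A, exclude), 15 (in A, exclude), 16 (in A, exclude), 17 (in A, exclude), 18 (in A, exclude), 19 (not in A, include), 20 (in A, exclude), 21 (not in A, include), 22 (in A, exclude), 23 (in A, exclude), 24 (in A, exclude), 25 (in A, exclude), 26 (not in A, include), 27 (in A, exclude), 28 (in A, exclude)
A' = {3, 4, 19, 21, 26}

{3, 4, 19, 21, 26}


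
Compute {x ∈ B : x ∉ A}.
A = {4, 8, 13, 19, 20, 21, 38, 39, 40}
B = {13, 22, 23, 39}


Set A = {4, 8, 13, 19, 20, 21, 38, 39, 40}
Set B = {13, 22, 23, 39}
Check each element of B against A:
13 ∈ A, 22 ∉ A (include), 23 ∉ A (include), 39 ∈ A
Elements of B not in A: {22, 23}

{22, 23}


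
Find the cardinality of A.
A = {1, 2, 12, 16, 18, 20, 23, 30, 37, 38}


Set A = {1, 2, 12, 16, 18, 20, 23, 30, 37, 38}
Listing elements: 1, 2, 12, 16, 18, 20, 23, 30, 37, 38
Counting: 10 elements
|A| = 10

10


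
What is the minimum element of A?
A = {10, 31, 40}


Set A = {10, 31, 40}
Elements in ascending order: 10, 31, 40
The smallest element is 10.

10


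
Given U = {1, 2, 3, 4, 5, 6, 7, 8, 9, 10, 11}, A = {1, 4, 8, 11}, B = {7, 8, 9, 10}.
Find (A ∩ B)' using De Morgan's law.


U = {1, 2, 3, 4, 5, 6, 7, 8, 9, 10, 11}
A = {1, 4, 8, 11}, B = {7, 8, 9, 10}
A ∩ B = {8}
(A ∩ B)' = U \ (A ∩ B) = {1, 2, 3, 4, 5, 6, 7, 9, 10, 11}
Verification via A' ∪ B': A' = {2, 3, 5, 6, 7, 9, 10}, B' = {1, 2, 3, 4, 5, 6, 11}
A' ∪ B' = {1, 2, 3, 4, 5, 6, 7, 9, 10, 11} ✓

{1, 2, 3, 4, 5, 6, 7, 9, 10, 11}
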